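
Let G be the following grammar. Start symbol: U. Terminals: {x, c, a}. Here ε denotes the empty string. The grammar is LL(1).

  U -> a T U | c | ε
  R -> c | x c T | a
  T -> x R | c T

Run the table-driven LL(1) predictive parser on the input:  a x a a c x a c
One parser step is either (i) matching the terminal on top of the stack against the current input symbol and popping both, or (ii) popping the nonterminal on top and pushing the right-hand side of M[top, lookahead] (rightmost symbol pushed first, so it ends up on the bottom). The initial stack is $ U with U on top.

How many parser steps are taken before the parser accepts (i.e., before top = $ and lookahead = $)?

16

      Stack    Input              Action
   1  $ U      a x a a c x a c $  expand U -> a T U
   2  $ U T a  a x a a c x a c $  match a
   3  $ U T    x a a c x a c $    expand T -> x R
   4  $ U R x  x a a c x a c $    match x
   5  $ U R    a a c x a c $      expand R -> a
   6  $ U a    a a c x a c $      match a
   7  $ U      a c x a c $        expand U -> a T U
   8  $ U T a  a c x a c $        match a
   9  $ U T    c x a c $          expand T -> c T
  10  $ U T c  c x a c $          match c
  11  $ U T    x a c $            expand T -> x R
  12  $ U R x  x a c $            match x
  13  $ U R    a c $              expand R -> a
  14  $ U a    a c $              match a
  15  $ U      c $                expand U -> c
  16  $ c      c $                match c
Accept reached after 16 steps.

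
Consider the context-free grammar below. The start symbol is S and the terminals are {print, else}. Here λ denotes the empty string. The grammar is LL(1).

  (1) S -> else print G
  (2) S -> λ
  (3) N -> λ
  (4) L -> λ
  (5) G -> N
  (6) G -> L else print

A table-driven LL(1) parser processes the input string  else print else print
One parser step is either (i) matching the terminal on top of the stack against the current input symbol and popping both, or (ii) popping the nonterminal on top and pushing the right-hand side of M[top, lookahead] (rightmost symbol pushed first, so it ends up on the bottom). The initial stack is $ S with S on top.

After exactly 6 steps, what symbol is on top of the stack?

print

     Stack           Input                    Action
  1  $ S             else print else print $  expand S -> else print G
  2  $ G print else  else print else print $  match else
  3  $ G print       print else print $       match print
  4  $ G             else print $             expand G -> L else print
  5  $ print else L  else print $             expand L -> λ
  6  $ print else    else print $             match else
Stack after step 6: $ print (top = print).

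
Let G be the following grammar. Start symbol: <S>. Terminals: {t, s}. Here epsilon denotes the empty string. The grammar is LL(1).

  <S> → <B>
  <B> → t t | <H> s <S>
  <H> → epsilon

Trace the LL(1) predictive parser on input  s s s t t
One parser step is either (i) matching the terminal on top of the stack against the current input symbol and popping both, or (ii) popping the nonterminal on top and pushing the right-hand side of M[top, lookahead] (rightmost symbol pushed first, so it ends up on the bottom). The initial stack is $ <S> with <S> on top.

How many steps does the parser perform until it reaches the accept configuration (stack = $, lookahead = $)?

16

      Stack        Input        Action
   1  $ <S>        s s s t t $  expand <S> → <B>
   2  $ <B>        s s s t t $  expand <B> → <H> s <S>
   3  $ <S> s <H>  s s s t t $  expand <H> → epsilon
   4  $ <S> s      s s s t t $  match s
   5  $ <S>        s s t t $    expand <S> → <B>
   6  $ <B>        s s t t $    expand <B> → <H> s <S>
   7  $ <S> s <H>  s s t t $    expand <H> → epsilon
   8  $ <S> s      s s t t $    match s
   9  $ <S>        s t t $      expand <S> → <B>
  10  $ <B>        s t t $      expand <B> → <H> s <S>
  11  $ <S> s <H>  s t t $      expand <H> → epsilon
  12  $ <S> s      s t t $      match s
  13  $ <S>        t t $        expand <S> → <B>
  14  $ <B>        t t $        expand <B> → t t
  15  $ t t        t t $        match t
  16  $ t          t $          match t
Accept reached after 16 steps.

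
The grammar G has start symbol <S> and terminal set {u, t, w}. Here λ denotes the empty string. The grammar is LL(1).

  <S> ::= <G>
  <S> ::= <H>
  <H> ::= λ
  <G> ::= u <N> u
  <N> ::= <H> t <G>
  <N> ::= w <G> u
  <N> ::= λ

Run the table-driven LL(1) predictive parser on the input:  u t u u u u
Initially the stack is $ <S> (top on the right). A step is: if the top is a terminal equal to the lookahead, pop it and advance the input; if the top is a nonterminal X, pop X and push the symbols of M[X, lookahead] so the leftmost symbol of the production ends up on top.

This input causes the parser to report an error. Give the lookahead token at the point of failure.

u

step 1: stack=$ <S>  input=u t u u u u $  — expand <S> ::= <G>
step 2: stack=$ <G>  input=u t u u u u $  — expand <G> ::= u <N> u
step 3: stack=$ u <N> u  input=u t u u u u $  — match u
step 4: stack=$ u <N>  input=t u u u u $  — expand <N> ::= <H> t <G>
step 5: stack=$ u <G> t <H>  input=t u u u u $  — expand <H> ::= λ
step 6: stack=$ u <G> t  input=t u u u u $  — match t
step 7: stack=$ u <G>  input=u u u u $  — expand <G> ::= u <N> u
step 8: stack=$ u u <N> u  input=u u u u $  — match u
step 9: stack=$ u u <N>  input=u u u $  — expand <N> ::= λ
step 10: stack=$ u u  input=u u u $  — match u
step 11: stack=$ u  input=u u $  — match u
step 12: stack=$  input=u $  — error: stack empty but input remains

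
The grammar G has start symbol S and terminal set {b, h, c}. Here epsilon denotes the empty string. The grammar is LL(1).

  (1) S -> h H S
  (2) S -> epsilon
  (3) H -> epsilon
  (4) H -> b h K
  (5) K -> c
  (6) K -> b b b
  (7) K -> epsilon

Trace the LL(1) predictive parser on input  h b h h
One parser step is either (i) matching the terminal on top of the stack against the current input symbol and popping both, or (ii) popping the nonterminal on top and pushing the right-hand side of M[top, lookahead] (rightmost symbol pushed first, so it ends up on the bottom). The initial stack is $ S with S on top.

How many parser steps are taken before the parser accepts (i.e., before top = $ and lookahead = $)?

10

      Stack      Input      Action
   1  $ S        h b h h $  expand S -> h H S
   2  $ S H h    h b h h $  match h
   3  $ S H      b h h $    expand H -> b h K
   4  $ S K h b  b h h $    match b
   5  $ S K h    h h $      match h
   6  $ S K      h $        expand K -> epsilon
   7  $ S        h $        expand S -> h H S
   8  $ S H h    h $        match h
   9  $ S H      $          expand H -> epsilon
  10  $ S        $          expand S -> epsilon
Accept reached after 10 steps.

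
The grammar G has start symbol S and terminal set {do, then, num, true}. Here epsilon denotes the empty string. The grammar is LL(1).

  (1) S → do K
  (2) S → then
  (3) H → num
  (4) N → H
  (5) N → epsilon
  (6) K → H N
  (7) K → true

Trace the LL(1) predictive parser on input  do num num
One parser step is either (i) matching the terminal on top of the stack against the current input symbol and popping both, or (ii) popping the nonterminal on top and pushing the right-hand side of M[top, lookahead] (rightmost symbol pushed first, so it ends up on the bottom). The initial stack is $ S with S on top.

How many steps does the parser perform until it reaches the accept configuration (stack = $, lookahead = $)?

step 1: stack=$ S  input=do num num $  — expand S → do K
step 2: stack=$ K do  input=do num num $  — match do
step 3: stack=$ K  input=num num $  — expand K → H N
step 4: stack=$ N H  input=num num $  — expand H → num
step 5: stack=$ N num  input=num num $  — match num
step 6: stack=$ N  input=num $  — expand N → H
step 7: stack=$ H  input=num $  — expand H → num
step 8: stack=$ num  input=num $  — match num
Accept reached after 8 steps.

8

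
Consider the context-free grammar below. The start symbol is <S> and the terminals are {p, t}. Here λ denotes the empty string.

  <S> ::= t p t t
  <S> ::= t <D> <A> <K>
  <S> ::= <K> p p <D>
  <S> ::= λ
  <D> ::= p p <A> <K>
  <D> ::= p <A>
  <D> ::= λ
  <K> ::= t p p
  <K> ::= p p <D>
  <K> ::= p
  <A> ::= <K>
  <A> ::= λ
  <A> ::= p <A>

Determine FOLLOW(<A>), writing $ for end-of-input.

{$, p, t}

FIRST(<D>): from <D>::=p p <A> <K> we get {p}; from <D>::=p <A> we get {p}; from <D>::=λ we get {λ}. So FIRST(<D>) = {λ, p}.
FIRST(<K>): from <K>::=t p p we get {t}; from <K>::=p p <D> we get {p}; from <K>::=p we get {p}. So FIRST(<K>) = {p, t}.
FIRST(<S>): from <S>::=t p t t we get {t}; from <S>::=t <D> <A> <K> we get {t}; from <S>::=<K> p p <D> we get {p, t}; from <S>::=λ we get {λ}. So FIRST(<S>) = {λ, p, t}.
FIRST(<A>): from <A>::=<K> we get {p, t}; from <A>::=λ we get {λ}; from <A>::=p <A> we get {p}. So FIRST(<A>) = {λ, p, t}.
FOLLOW(<S>) includes $ since <S> is the start symbol.
FOLLOW(<S>): <S> appears on no right-hand side. Thus FOLLOW(<S>) = {$}.
FOLLOW(<D>): in <S>::=t <D> <A> <K>, <D> is followed by <A> <K> with FIRST {p, t}; in <S>::=<K> p p <D>, the suffix after <D> is empty, so FOLLOW(<D>) ⊇ FOLLOW(<S>) = {$}; in <K>::=p p <D>, the suffix after <D> is empty, so FOLLOW(<D>) ⊇ FOLLOW(<K>) = {$, p, t}. Thus FOLLOW(<D>) = {$, p, t}.
FOLLOW(<A>): in <S>::=t <D> <A> <K>, <A> is followed by <K> with FIRST {p, t}; in <D>::=p p <A> <K>, <A> is followed by <K> with FIRST {p, t}; in <D>::=p <A>, the suffix after <A> is empty, so FOLLOW(<A>) ⊇ FOLLOW(<D>) = {$, p, t}; in <A>::=p <A>, the suffix after <A> is empty (adds nothing new). Thus FOLLOW(<A>) = {$, p, t}.
FOLLOW(<K>): in <S>::=t <D> <A> <K>, the suffix after <K> is empty, so FOLLOW(<K>) ⊇ FOLLOW(<S>) = {$}; in <S>::=<K> p p <D>, <K> is followed by p p <D> with FIRST {p}; in <D>::=p p <A> <K>, the suffix after <K> is empty, so FOLLOW(<K>) ⊇ FOLLOW(<D>) = {$, p, t}; in <A>::=<K>, the suffix after <K> is empty, so FOLLOW(<K>) ⊇ FOLLOW(<A>) = {$, p, t}. Thus FOLLOW(<K>) = {$, p, t}.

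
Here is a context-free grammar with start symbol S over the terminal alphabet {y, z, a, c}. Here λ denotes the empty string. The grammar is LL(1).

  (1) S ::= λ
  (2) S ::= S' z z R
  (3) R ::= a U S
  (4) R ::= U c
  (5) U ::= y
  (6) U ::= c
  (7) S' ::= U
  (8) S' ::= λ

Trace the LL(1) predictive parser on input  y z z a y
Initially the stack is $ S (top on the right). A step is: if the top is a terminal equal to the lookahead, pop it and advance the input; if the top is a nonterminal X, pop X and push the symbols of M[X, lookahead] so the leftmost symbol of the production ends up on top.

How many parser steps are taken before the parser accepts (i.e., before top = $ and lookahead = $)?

11

step 1: stack=$ S  input=y z z a y $  — expand S ::= S' z z R
step 2: stack=$ R z z S'  input=y z z a y $  — expand S' ::= U
step 3: stack=$ R z z U  input=y z z a y $  — expand U ::= y
step 4: stack=$ R z z y  input=y z z a y $  — match y
step 5: stack=$ R z z  input=z z a y $  — match z
step 6: stack=$ R z  input=z a y $  — match z
step 7: stack=$ R  input=a y $  — expand R ::= a U S
step 8: stack=$ S U a  input=a y $  — match a
step 9: stack=$ S U  input=y $  — expand U ::= y
step 10: stack=$ S y  input=y $  — match y
step 11: stack=$ S  input=$  — expand S ::= λ
Accept reached after 11 steps.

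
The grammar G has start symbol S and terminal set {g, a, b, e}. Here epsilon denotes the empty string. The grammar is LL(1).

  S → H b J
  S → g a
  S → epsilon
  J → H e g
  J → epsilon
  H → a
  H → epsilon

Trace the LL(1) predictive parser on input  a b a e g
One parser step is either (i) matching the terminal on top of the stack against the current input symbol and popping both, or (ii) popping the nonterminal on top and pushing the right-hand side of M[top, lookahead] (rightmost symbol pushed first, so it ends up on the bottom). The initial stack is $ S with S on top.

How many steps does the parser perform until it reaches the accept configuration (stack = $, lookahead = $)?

9

     Stack    Input        Action
  1  $ S      a b a e g $  expand S → H b J
  2  $ J b H  a b a e g $  expand H → a
  3  $ J b a  a b a e g $  match a
  4  $ J b    b a e g $    match b
  5  $ J      a e g $      expand J → H e g
  6  $ g e H  a e g $      expand H → a
  7  $ g e a  a e g $      match a
  8  $ g e    e g $        match e
  9  $ g      g $          match g
Accept reached after 9 steps.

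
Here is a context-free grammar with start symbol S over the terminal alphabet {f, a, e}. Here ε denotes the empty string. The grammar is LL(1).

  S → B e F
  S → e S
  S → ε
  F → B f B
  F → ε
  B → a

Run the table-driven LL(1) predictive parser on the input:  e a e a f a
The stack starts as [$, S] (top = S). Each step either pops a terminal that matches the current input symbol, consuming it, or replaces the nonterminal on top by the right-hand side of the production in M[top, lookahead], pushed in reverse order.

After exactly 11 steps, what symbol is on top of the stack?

step 1: stack=$ S  input=e a e a f a $  — expand S → e S
step 2: stack=$ S e  input=e a e a f a $  — match e
step 3: stack=$ S  input=a e a f a $  — expand S → B e F
step 4: stack=$ F e B  input=a e a f a $  — expand B → a
step 5: stack=$ F e a  input=a e a f a $  — match a
step 6: stack=$ F e  input=e a f a $  — match e
step 7: stack=$ F  input=a f a $  — expand F → B f B
step 8: stack=$ B f B  input=a f a $  — expand B → a
step 9: stack=$ B f a  input=a f a $  — match a
step 10: stack=$ B f  input=f a $  — match f
step 11: stack=$ B  input=a $  — expand B → a
Stack after step 11: $ a (top = a).

a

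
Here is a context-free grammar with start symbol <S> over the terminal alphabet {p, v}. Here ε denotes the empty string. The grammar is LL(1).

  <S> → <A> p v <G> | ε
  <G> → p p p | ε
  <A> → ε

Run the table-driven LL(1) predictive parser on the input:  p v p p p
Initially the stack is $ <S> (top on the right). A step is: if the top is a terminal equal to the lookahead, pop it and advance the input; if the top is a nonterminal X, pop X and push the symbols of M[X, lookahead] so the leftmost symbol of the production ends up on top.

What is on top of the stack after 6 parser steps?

step 1: stack=$ <S>  input=p v p p p $  — expand <S> → <A> p v <G>
step 2: stack=$ <G> v p <A>  input=p v p p p $  — expand <A> → ε
step 3: stack=$ <G> v p  input=p v p p p $  — match p
step 4: stack=$ <G> v  input=v p p p $  — match v
step 5: stack=$ <G>  input=p p p $  — expand <G> → p p p
step 6: stack=$ p p p  input=p p p $  — match p
Stack after step 6: $ p p (top = p).

p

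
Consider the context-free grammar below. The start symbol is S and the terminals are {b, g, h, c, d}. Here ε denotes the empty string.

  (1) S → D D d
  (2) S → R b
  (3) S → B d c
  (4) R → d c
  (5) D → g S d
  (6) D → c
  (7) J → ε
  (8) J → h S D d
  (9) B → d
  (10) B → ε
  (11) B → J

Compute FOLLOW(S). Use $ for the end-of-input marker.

FIRST(R) = {d}
FIRST(D) = {c, g}
FIRST(J) = {ε, h}
FIRST(B) = {ε, d, h}  (via J)
FIRST(S) = {c, d, g, h}  (via D D d, R b, B d c)
FOLLOW(S) includes $ since S is the start symbol.
FOLLOW(S): in D→g S d, S is followed by d with FIRST {d}; in J→h S D d, S is followed by D d with FIRST {c, g}. Thus FOLLOW(S) = {$, c, d, g}.
FOLLOW(R): in S→R b, R is followed by b with FIRST {b}. Thus FOLLOW(R) = {b}.
FOLLOW(D): in S→D D d (occurrence 1), D is followed by D d with FIRST {c, g}; in S→D D d (occurrence 2), D is followed by d with FIRST {d}; in J→h S D d, D is followed by d with FIRST {d}. Thus FOLLOW(D) = {c, d, g}.
FOLLOW(B): in S→B d c, B is followed by d c with FIRST {d}. Thus FOLLOW(B) = {d}.
FOLLOW(J): in B→J, the suffix after J is empty, so FOLLOW(J) ⊇ FOLLOW(B) = {d}. Thus FOLLOW(J) = {d}.

{$, c, d, g}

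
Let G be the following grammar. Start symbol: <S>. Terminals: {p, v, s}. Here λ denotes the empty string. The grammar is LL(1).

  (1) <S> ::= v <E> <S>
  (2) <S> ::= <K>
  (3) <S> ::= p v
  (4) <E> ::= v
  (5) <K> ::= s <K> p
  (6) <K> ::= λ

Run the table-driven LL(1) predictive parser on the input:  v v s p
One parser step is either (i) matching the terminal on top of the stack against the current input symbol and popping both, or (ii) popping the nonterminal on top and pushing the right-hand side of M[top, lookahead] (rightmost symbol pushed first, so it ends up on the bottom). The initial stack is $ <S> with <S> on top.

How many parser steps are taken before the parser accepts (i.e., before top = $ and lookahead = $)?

9

     Stack        Input      Action
  1  $ <S>        v v s p $  expand <S> ::= v <E> <S>
  2  $ <S> <E> v  v v s p $  match v
  3  $ <S> <E>    v s p $    expand <E> ::= v
  4  $ <S> v      v s p $    match v
  5  $ <S>        s p $      expand <S> ::= <K>
  6  $ <K>        s p $      expand <K> ::= s <K> p
  7  $ p <K> s    s p $      match s
  8  $ p <K>      p $        expand <K> ::= λ
  9  $ p          p $        match p
Accept reached after 9 steps.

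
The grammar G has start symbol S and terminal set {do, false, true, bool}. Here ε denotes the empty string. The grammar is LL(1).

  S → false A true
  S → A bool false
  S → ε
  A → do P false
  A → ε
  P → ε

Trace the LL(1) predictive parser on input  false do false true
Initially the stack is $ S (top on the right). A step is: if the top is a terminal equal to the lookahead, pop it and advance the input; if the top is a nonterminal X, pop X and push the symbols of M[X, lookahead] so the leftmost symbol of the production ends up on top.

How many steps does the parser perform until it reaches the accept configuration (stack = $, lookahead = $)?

7

     Stack              Input                  Action
  1  $ S                false do false true $  expand S → false A true
  2  $ true A false     false do false true $  match false
  3  $ true A           do false true $        expand A → do P false
  4  $ true false P do  do false true $        match do
  5  $ true false P     false true $           expand P → ε
  6  $ true false       false true $           match false
  7  $ true             true $                 match true
Accept reached after 7 steps.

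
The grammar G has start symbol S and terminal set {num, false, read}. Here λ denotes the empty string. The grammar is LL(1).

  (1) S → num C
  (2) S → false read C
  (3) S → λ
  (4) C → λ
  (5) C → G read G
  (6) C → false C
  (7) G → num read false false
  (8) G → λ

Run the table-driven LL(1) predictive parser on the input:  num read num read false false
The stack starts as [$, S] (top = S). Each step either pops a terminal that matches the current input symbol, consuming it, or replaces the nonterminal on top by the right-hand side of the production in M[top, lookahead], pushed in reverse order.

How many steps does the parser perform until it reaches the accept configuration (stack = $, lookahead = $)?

step 1: stack=$ S  input=num read num read false false $  — expand S → num C
step 2: stack=$ C num  input=num read num read false false $  — match num
step 3: stack=$ C  input=read num read false false $  — expand C → G read G
step 4: stack=$ G read G  input=read num read false false $  — expand G → λ
step 5: stack=$ G read  input=read num read false false $  — match read
step 6: stack=$ G  input=num read false false $  — expand G → num read false false
step 7: stack=$ false false read num  input=num read false false $  — match num
step 8: stack=$ false false read  input=read false false $  — match read
step 9: stack=$ false false  input=false false $  — match false
step 10: stack=$ false  input=false $  — match false
Accept reached after 10 steps.

10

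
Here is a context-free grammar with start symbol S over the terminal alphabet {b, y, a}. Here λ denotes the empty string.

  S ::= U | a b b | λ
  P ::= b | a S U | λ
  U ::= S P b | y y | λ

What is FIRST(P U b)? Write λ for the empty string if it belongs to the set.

FIRST(P) = {λ, a, b}
FIRST(S) = {λ, a, b, y}  (via U)
FIRST(U) = {λ, a, b, y}  (via S P b)
FIRST(P U b): take FIRST of each symbol in turn, carrying on past any symbol whose FIRST contains λ; result {a, b, y}.

{a, b, y}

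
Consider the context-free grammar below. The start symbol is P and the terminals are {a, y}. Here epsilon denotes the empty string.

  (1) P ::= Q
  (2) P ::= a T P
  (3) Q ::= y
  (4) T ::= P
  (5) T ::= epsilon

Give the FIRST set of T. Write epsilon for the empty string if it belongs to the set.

{epsilon, a, y}

FIRST(Q): from Q::=y we get {y}. So FIRST(Q) = {y}.
FIRST(P): from P::=Q we get {y}; from P::=a T P we get {a}. So FIRST(P) = {a, y}.
FIRST(T): from T::=P we get {a, y}; from T::=epsilon we get {epsilon}. So FIRST(T) = {epsilon, a, y}.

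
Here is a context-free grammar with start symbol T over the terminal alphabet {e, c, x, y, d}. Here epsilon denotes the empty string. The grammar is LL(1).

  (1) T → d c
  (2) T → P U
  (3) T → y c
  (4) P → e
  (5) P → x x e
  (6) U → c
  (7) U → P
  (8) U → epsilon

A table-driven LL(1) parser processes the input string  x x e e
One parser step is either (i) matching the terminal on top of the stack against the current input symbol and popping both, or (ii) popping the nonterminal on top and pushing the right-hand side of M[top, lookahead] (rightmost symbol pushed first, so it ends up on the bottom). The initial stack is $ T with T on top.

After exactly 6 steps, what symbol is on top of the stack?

P

step 1: stack=$ T  input=x x e e $  — expand T → P U
step 2: stack=$ U P  input=x x e e $  — expand P → x x e
step 3: stack=$ U e x x  input=x x e e $  — match x
step 4: stack=$ U e x  input=x e e $  — match x
step 5: stack=$ U e  input=e e $  — match e
step 6: stack=$ U  input=e $  — expand U → P
Stack after step 6: $ P (top = P).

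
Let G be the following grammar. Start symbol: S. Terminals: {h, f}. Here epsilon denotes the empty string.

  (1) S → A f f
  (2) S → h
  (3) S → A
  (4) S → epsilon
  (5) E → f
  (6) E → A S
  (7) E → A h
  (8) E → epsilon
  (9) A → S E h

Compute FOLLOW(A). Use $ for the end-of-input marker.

{$, f, h}

FIRST(S) = {epsilon, f, h}  (via A f f, A)
FIRST(E) = {epsilon, f, h}  (via A S, A h)
FIRST(A) = {f, h}  (via S E h)
FOLLOW(S) includes $ since S is the start symbol.
FOLLOW(E): in A→S E h, E is followed by h with FIRST {h}. Thus FOLLOW(E) = {h}.
FOLLOW(S): in E→A S, the suffix after S is empty, so FOLLOW(S) ⊇ FOLLOW(E) = {h}; in A→S E h, S is followed by E h with FIRST {f, h}. Thus FOLLOW(S) = {$, f, h}.
FOLLOW(A): in S→A f f, A is followed by f f with FIRST {f}; in S→A, the suffix after A is empty, so FOLLOW(A) ⊇ FOLLOW(S) = {$, f, h}; in E→A S, A is followed by S with FIRST {epsilon, f, h}; in E→A S, the suffix after A is nullable, so FOLLOW(A) ⊇ FOLLOW(E) = {h}; in E→A h, A is followed by h with FIRST {h}. Thus FOLLOW(A) = {$, f, h}.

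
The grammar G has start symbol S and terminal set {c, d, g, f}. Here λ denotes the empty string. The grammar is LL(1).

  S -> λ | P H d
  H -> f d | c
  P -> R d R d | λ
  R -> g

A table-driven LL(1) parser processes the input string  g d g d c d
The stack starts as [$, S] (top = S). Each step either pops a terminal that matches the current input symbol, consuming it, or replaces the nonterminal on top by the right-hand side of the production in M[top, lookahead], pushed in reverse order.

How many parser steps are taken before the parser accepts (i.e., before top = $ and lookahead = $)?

      Stack          Input          Action
   1  $ S            g d g d c d $  expand S -> P H d
   2  $ d H P        g d g d c d $  expand P -> R d R d
   3  $ d H d R d R  g d g d c d $  expand R -> g
   4  $ d H d R d g  g d g d c d $  match g
   5  $ d H d R d    d g d c d $    match d
   6  $ d H d R      g d c d $      expand R -> g
   7  $ d H d g      g d c d $      match g
   8  $ d H d        d c d $        match d
   9  $ d H          c d $          expand H -> c
  10  $ d c          c d $          match c
  11  $ d            d $            match d
Accept reached after 11 steps.

11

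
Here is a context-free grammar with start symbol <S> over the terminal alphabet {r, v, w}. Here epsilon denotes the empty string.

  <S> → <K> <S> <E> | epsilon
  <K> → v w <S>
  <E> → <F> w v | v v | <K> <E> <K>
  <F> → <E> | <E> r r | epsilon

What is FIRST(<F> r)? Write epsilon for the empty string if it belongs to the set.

FIRST(<K>): from <K>→v w <S> we get {v}. So FIRST(<K>) = {v}.
FIRST(<S>): from <S>→<K> <S> <E> we get {v}; from <S>→epsilon we get {epsilon}. So FIRST(<S>) = {epsilon, v}.
FIRST(<E>): from <E>→<F> w v we get {v, w}; from <E>→v v we get {v}; from <E>→<K> <E> <K> we get {v}. So FIRST(<E>) = {v, w}.
FIRST(<F>): from <F>→<E> we get {v, w}; from <F>→<E> r r we get {v, w}; from <F>→epsilon we get {epsilon}. So FIRST(<F>) = {epsilon, v, w}.
FIRST(<F> r): take FIRST of each symbol in turn, carrying on past any symbol whose FIRST contains epsilon; result {r, v, w}.

{r, v, w}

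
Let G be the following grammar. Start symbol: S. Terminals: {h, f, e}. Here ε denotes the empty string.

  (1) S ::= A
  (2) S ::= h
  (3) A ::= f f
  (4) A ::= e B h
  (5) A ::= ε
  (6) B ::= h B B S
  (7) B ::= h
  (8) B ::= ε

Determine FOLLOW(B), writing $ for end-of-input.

FIRST(A) = {ε, e, f}
FIRST(B) = {ε, h}
FIRST(S) = {ε, e, f, h}  (via A)
FOLLOW(S) includes $ since S is the start symbol.
FOLLOW(B): in A::=e B h, B is followed by h with FIRST {h}; in B::=h B B S (occurrence 1), B is followed by B S with FIRST {ε, e, f, h}; in B::=h B B S (occurrence 1), the suffix after B is nullable (adds nothing new); in B::=h B B S (occurrence 2), B is followed by S with FIRST {ε, e, f, h}; in B::=h B B S (occurrence 2), the suffix after B is nullable (adds nothing new). Thus FOLLOW(B) = {e, f, h}.
FOLLOW(S): in B::=h B B S, the suffix after S is empty, so FOLLOW(S) ⊇ FOLLOW(B) = {e, f, h}. Thus FOLLOW(S) = {$, e, f, h}.
FOLLOW(A): in S::=A, the suffix after A is empty, so FOLLOW(A) ⊇ FOLLOW(S) = {$, e, f, h}. Thus FOLLOW(A) = {$, e, f, h}.

{e, f, h}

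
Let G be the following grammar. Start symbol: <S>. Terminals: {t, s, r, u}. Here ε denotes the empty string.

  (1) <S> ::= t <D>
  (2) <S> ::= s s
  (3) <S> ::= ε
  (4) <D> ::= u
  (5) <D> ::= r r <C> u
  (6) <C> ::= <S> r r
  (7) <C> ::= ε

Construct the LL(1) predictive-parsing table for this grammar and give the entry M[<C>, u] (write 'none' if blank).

<C> ::= ε

FIRST(<S>): from <S>::=t <D> we get {t}; from <S>::=s s we get {s}; from <S>::=ε we get {ε}. So FIRST(<S>) = {ε, s, t}.
FIRST(<D>): from <D>::=u we get {u}; from <D>::=r r <C> u we get {r}. So FIRST(<D>) = {r, u}.
FIRST(<C>): from <C>::=<S> r r we get {r, s, t}; from <C>::=ε we get {ε}. So FIRST(<C>) = {ε, r, s, t}.
FOLLOW(<S>) includes $ since <S> is the start symbol.
FOLLOW(<C>): in <D>::=r r <C> u, <C> is followed by u with FIRST {u}. Thus FOLLOW(<C>) = {u}.
For <C> ::= <S> r r: FIRST(<S> r r) = {r, s, t}, so it goes in M[<C>, t] for t ∈ {r, s, t}.
For <C> ::= ε: FIRST(ε) = {ε}, so it goes in M[<C>, t] for t ∈ {}; since ε ∈ FIRST, also for every t ∈ FOLLOW(<C>) = {u}.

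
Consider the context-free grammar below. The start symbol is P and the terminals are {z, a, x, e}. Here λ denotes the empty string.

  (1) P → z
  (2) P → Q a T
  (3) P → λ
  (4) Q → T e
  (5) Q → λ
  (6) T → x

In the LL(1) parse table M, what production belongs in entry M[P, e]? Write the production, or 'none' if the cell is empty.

FIRST(T) = {x}
FIRST(Q) = {λ, x}  (via T e)
FIRST(P) = {λ, a, x, z}  (via Q a T)
FOLLOW(P) includes $ since P is the start symbol.
FOLLOW(P): P appears on no right-hand side. Thus FOLLOW(P) = {$}.
For P → z: FIRST(z) = {z}, so it goes in M[P, t] for t ∈ {z}.
For P → Q a T: FIRST(Q a T) = {a, x}, so it goes in M[P, t] for t ∈ {a, x}.
For P → λ: FIRST(λ) = {λ}, so it goes in M[P, t] for t ∈ {}; since λ ∈ FIRST, also for every t ∈ FOLLOW(P) = {$}.
None of these place a production in M[P, e].

none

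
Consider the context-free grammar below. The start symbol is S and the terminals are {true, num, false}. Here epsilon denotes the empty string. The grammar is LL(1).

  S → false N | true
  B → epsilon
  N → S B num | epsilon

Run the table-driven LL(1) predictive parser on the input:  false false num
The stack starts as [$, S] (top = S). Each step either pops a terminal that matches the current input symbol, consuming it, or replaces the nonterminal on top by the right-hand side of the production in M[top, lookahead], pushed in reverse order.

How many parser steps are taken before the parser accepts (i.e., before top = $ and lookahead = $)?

     Stack            Input              Action
  1  $ S              false false num $  expand S → false N
  2  $ N false        false false num $  match false
  3  $ N              false num $        expand N → S B num
  4  $ num B S        false num $        expand S → false N
  5  $ num B N false  false num $        match false
  6  $ num B N        num $              expand N → epsilon
  7  $ num B          num $              expand B → epsilon
  8  $ num            num $              match num
Accept reached after 8 steps.

8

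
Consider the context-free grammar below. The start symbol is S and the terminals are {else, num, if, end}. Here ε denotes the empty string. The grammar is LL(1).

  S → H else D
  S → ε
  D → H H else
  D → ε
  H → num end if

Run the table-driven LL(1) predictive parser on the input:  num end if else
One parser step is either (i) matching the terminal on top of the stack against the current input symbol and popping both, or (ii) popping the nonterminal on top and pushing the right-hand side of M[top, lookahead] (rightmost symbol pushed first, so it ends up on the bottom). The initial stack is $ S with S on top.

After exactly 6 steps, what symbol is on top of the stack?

D

     Stack                Input              Action
  1  $ S                  num end if else $  expand S → H else D
  2  $ D else H           num end if else $  expand H → num end if
  3  $ D else if end num  num end if else $  match num
  4  $ D else if end      end if else $      match end
  5  $ D else if          if else $          match if
  6  $ D else             else $             match else
Stack after step 6: $ D (top = D).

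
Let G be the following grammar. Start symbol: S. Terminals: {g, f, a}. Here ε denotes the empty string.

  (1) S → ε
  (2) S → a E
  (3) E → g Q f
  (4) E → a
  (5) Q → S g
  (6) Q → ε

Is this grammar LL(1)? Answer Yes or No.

FIRST(S) = {ε, a}
FIRST(E) = {a, g}
FIRST(Q) = {ε, a, g}
FOLLOW(S) = {$, g}
FOLLOW(E) = {$, g}
FOLLOW(Q) = {f}
Each cell of M receives at most one production.

Yes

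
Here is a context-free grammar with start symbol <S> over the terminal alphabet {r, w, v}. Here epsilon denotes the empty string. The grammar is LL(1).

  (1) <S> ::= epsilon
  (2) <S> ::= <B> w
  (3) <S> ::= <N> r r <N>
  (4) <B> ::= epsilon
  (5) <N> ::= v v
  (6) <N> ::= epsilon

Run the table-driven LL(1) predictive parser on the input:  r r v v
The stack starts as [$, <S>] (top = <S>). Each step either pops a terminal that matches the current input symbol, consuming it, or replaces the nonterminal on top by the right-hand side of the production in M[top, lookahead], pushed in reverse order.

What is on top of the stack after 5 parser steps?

step 1: stack=$ <S>  input=r r v v $  — expand <S> ::= <N> r r <N>
step 2: stack=$ <N> r r <N>  input=r r v v $  — expand <N> ::= epsilon
step 3: stack=$ <N> r r  input=r r v v $  — match r
step 4: stack=$ <N> r  input=r v v $  — match r
step 5: stack=$ <N>  input=v v $  — expand <N> ::= v v
Stack after step 5: $ v v (top = v).

v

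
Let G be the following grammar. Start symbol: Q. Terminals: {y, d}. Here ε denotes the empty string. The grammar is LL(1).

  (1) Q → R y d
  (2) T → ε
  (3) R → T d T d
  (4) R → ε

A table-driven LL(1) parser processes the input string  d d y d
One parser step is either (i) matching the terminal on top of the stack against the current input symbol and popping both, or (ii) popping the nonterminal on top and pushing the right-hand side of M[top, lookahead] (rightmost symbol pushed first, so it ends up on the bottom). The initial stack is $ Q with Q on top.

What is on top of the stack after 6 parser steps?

y

     Stack          Input      Action
  1  $ Q            d d y d $  expand Q → R y d
  2  $ d y R        d d y d $  expand R → T d T d
  3  $ d y d T d T  d d y d $  expand T → ε
  4  $ d y d T d    d d y d $  match d
  5  $ d y d T      d y d $    expand T → ε
  6  $ d y d        d y d $    match d
Stack after step 6: $ d y (top = y).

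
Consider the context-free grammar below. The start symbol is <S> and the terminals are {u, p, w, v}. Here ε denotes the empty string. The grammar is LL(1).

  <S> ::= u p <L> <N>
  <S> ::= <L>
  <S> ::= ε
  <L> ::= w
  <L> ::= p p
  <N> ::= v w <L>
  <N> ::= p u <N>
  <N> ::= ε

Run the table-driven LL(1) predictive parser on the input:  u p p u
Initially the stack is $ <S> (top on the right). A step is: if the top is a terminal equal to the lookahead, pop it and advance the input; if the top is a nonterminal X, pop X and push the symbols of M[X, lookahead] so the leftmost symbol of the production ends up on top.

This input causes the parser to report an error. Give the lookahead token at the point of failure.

step 1: stack=$ <S>  input=u p p u $  — expand <S> ::= u p <L> <N>
step 2: stack=$ <N> <L> p u  input=u p p u $  — match u
step 3: stack=$ <N> <L> p  input=p p u $  — match p
step 4: stack=$ <N> <L>  input=p u $  — expand <L> ::= p p
step 5: stack=$ <N> p p  input=p u $  — match p
step 6: stack=$ <N> p  input=u $  — error: top is terminal p but lookahead is u

u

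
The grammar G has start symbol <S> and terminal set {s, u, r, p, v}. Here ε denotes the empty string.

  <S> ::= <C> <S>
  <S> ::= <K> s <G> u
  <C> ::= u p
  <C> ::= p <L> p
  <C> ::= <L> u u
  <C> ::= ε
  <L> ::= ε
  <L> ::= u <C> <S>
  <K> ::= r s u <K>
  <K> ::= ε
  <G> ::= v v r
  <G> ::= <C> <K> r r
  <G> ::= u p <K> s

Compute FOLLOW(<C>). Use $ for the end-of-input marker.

FIRST(<L>) = {ε, u}
FIRST(<K>) = {ε, r}
FIRST(<C>) = {ε, p, u}  (via <L> u u)
FIRST(<S>) = {p, r, s, u}  (via <C> <S>, <K> s <G> u)
FIRST(<G>) = {p, r, u, v}  (via <C> <K> r r)
FOLLOW(<S>) includes $ since <S> is the start symbol.
FOLLOW(<C>): in <S>::=<C> <S>, <C> is followed by <S> with FIRST {p, r, s, u}; in <L>::=u <C> <S>, <C> is followed by <S> with FIRST {p, r, s, u}; in <G>::=<C> <K> r r, <C> is followed by <K> r r with FIRST {r}. Thus FOLLOW(<C>) = {p, r, s, u}.
FOLLOW(<L>): in <C>::=p <L> p, <L> is followed by p with FIRST {p}; in <C>::=<L> u u, <L> is followed by u u with FIRST {u}. Thus FOLLOW(<L>) = {p, u}.
FOLLOW(<S>): in <S>::=<C> <S>, the suffix after <S> is empty (adds nothing new); in <L>::=u <C> <S>, the suffix after <S> is empty, so FOLLOW(<S>) ⊇ FOLLOW(<L>) = {p, u}. Thus FOLLOW(<S>) = {$, p, u}.
FOLLOW(<K>): in <S>::=<K> s <G> u, <K> is followed by s <G> u with FIRST {s}; in <K>::=r s u <K>, the suffix after <K> is empty (adds nothing new); in <G>::=<C> <K> r r, <K> is followed by r r with FIRST {r}; in <G>::=u p <K> s, <K> is followed by s with FIRST {s}. Thus FOLLOW(<K>) = {r, s}.
FOLLOW(<G>): in <S>::=<K> s <G> u, <G> is followed by u with FIRST {u}. Thus FOLLOW(<G>) = {u}.

{p, r, s, u}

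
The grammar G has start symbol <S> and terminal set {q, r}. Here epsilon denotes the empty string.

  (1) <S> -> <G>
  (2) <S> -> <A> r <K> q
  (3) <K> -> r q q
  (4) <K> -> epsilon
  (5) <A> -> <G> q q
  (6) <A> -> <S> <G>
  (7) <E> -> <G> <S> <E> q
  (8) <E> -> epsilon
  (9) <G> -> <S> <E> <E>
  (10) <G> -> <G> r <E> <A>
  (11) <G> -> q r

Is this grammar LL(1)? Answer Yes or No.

No

FIRST(<S>) = {q}
FIRST(<K>) = {epsilon, r}
FIRST(<A>) = {q}
FIRST(<E>) = {epsilon, q}
FIRST(<G>) = {q}
FOLLOW(<S>) = {$, q, r}
FOLLOW(<K>) = {q}
FOLLOW(<A>) = {$, q, r}
FOLLOW(<E>) = {$, q, r}
FOLLOW(<G>) = {$, q, r}
Cell M[<A>, q] receives both <A> -> <G> q q and <A> -> <S> <G> — the grammar is not LL(1).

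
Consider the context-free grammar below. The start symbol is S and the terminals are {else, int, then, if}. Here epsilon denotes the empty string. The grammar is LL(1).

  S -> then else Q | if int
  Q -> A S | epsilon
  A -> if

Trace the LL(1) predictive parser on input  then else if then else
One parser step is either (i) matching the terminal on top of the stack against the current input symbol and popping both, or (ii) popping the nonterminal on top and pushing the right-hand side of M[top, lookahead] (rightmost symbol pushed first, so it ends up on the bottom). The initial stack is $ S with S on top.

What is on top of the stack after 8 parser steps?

step 1: stack=$ S  input=then else if then else $  — expand S -> then else Q
step 2: stack=$ Q else then  input=then else if then else $  — match then
step 3: stack=$ Q else  input=else if then else $  — match else
step 4: stack=$ Q  input=if then else $  — expand Q -> A S
step 5: stack=$ S A  input=if then else $  — expand A -> if
step 6: stack=$ S if  input=if then else $  — match if
step 7: stack=$ S  input=then else $  — expand S -> then else Q
step 8: stack=$ Q else then  input=then else $  — match then
Stack after step 8: $ Q else (top = else).

else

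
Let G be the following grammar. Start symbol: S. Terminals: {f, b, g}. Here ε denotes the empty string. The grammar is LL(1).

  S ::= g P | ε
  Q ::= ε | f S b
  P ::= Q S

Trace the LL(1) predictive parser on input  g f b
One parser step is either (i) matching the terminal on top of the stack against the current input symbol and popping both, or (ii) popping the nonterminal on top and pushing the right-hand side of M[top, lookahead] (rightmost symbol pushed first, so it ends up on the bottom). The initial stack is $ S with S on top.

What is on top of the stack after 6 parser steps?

b

     Stack      Input    Action
  1  $ S        g f b $  expand S ::= g P
  2  $ P g      g f b $  match g
  3  $ P        f b $    expand P ::= Q S
  4  $ S Q      f b $    expand Q ::= f S b
  5  $ S b S f  f b $    match f
  6  $ S b S    b $      expand S ::= ε
Stack after step 6: $ S b (top = b).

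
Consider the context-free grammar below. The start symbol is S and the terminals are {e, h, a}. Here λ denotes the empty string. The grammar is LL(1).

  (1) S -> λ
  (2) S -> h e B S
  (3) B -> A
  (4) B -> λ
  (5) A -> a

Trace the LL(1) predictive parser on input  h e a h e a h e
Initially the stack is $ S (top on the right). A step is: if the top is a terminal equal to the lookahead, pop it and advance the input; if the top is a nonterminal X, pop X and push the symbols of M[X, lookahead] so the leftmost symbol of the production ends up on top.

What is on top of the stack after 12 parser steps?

S

      Stack      Input              Action
   1  $ S        h e a h e a h e $  expand S -> h e B S
   2  $ S B e h  h e a h e a h e $  match h
   3  $ S B e    e a h e a h e $    match e
   4  $ S B      a h e a h e $      expand B -> A
   5  $ S A      a h e a h e $      expand A -> a
   6  $ S a      a h e a h e $      match a
   7  $ S        h e a h e $        expand S -> h e B S
   8  $ S B e h  h e a h e $        match h
   9  $ S B e    e a h e $          match e
  10  $ S B      a h e $            expand B -> A
  11  $ S A      a h e $            expand A -> a
  12  $ S a      a h e $            match a
Stack after step 12: $ S (top = S).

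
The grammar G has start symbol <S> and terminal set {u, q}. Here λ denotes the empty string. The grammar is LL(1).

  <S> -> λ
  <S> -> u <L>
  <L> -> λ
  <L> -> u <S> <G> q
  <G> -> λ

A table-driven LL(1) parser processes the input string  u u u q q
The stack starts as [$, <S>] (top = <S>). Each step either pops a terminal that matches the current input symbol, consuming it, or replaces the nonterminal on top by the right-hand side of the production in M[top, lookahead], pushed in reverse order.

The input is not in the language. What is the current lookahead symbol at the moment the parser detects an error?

q

step 1: stack=$ <S>  input=u u u q q $  — expand <S> -> u <L>
step 2: stack=$ <L> u  input=u u u q q $  — match u
step 3: stack=$ <L>  input=u u q q $  — expand <L> -> u <S> <G> q
step 4: stack=$ q <G> <S> u  input=u u q q $  — match u
step 5: stack=$ q <G> <S>  input=u q q $  — expand <S> -> u <L>
step 6: stack=$ q <G> <L> u  input=u q q $  — match u
step 7: stack=$ q <G> <L>  input=q q $  — expand <L> -> λ
step 8: stack=$ q <G>  input=q q $  — expand <G> -> λ
step 9: stack=$ q  input=q q $  — match q
step 10: stack=$  input=q $  — error: stack empty but input remains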